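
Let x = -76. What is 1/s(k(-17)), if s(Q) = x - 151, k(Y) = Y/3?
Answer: -1/227 ≈ -0.0044053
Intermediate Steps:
k(Y) = Y/3 (k(Y) = Y*(1/3) = Y/3)
s(Q) = -227 (s(Q) = -76 - 151 = -227)
1/s(k(-17)) = 1/(-227) = -1/227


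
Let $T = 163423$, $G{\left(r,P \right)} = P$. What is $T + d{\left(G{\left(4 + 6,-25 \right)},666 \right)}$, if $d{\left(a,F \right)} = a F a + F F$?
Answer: $1023229$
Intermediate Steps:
$d{\left(a,F \right)} = F^{2} + F a^{2}$ ($d{\left(a,F \right)} = F a a + F^{2} = F a^{2} + F^{2} = F^{2} + F a^{2}$)
$T + d{\left(G{\left(4 + 6,-25 \right)},666 \right)} = 163423 + 666 \left(666 + \left(-25\right)^{2}\right) = 163423 + 666 \left(666 + 625\right) = 163423 + 666 \cdot 1291 = 163423 + 859806 = 1023229$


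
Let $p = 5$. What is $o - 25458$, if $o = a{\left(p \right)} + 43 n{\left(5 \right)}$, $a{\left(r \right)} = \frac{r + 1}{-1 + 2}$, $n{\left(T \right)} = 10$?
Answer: $-25022$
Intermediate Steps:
$a{\left(r \right)} = 1 + r$ ($a{\left(r \right)} = \frac{1 + r}{1} = \left(1 + r\right) 1 = 1 + r$)
$o = 436$ ($o = \left(1 + 5\right) + 43 \cdot 10 = 6 + 430 = 436$)
$o - 25458 = 436 - 25458 = -25022$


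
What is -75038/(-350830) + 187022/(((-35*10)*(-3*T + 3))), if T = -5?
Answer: -3257009443/110511450 ≈ -29.472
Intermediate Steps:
-75038/(-350830) + 187022/(((-35*10)*(-3*T + 3))) = -75038/(-350830) + 187022/(((-35*10)*(-3*(-5) + 3))) = -75038*(-1/350830) + 187022/((-350*(15 + 3))) = 37519/175415 + 187022/((-350*18)) = 37519/175415 + 187022/(-6300) = 37519/175415 + 187022*(-1/6300) = 37519/175415 - 93511/3150 = -3257009443/110511450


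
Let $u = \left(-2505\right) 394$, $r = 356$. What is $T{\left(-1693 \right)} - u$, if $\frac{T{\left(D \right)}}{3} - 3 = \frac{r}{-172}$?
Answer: $\frac{42439830}{43} \approx 9.8697 \cdot 10^{5}$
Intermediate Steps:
$T{\left(D \right)} = \frac{120}{43}$ ($T{\left(D \right)} = 9 + 3 \frac{356}{-172} = 9 + 3 \cdot 356 \left(- \frac{1}{172}\right) = 9 + 3 \left(- \frac{89}{43}\right) = 9 - \frac{267}{43} = \frac{120}{43}$)
$u = -986970$
$T{\left(-1693 \right)} - u = \frac{120}{43} - -986970 = \frac{120}{43} + 986970 = \frac{42439830}{43}$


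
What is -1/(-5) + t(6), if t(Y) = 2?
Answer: 11/5 ≈ 2.2000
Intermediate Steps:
-1/(-5) + t(6) = -1/(-5) + 2 = -1*(-⅕) + 2 = ⅕ + 2 = 11/5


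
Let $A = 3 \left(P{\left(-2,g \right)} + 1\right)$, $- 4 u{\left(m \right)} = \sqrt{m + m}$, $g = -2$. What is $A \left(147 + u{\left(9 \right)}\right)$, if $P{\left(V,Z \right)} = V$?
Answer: $-441 + \frac{9 \sqrt{2}}{4} \approx -437.82$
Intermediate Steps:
$u{\left(m \right)} = - \frac{\sqrt{2} \sqrt{m}}{4}$ ($u{\left(m \right)} = - \frac{\sqrt{m + m}}{4} = - \frac{\sqrt{2 m}}{4} = - \frac{\sqrt{2} \sqrt{m}}{4}$)
$A = -3$ ($A = 3 \left(-2 + 1\right) = 3 \left(-1\right) = -3$)
$A \left(147 + u{\left(9 \right)}\right) = - 3 \left(147 - \frac{\sqrt{2} \sqrt{9}}{4}\right) = - 3 \left(147 - \frac{1}{4} \sqrt{2} \cdot 3\right) = - 3 \left(147 - \frac{3 \sqrt{2}}{4}\right) = -441 + \frac{9 \sqrt{2}}{4}$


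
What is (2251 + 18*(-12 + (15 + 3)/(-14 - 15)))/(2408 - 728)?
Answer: 58691/48720 ≈ 1.2047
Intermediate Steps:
(2251 + 18*(-12 + (15 + 3)/(-14 - 15)))/(2408 - 728) = (2251 + 18*(-12 + 18/(-29)))/1680 = (2251 + 18*(-12 + 18*(-1/29)))*(1/1680) = (2251 + 18*(-12 - 18/29))*(1/1680) = (2251 + 18*(-366/29))*(1/1680) = (2251 - 6588/29)*(1/1680) = (58691/29)*(1/1680) = 58691/48720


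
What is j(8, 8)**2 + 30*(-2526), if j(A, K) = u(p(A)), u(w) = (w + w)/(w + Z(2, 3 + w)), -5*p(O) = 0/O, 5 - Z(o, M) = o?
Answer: -75780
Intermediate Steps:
Z(o, M) = 5 - o
p(O) = 0 (p(O) = -0/O = -1/5*0 = 0)
u(w) = 2*w/(3 + w) (u(w) = (w + w)/(w + (5 - 1*2)) = (2*w)/(w + (5 - 2)) = (2*w)/(w + 3) = (2*w)/(3 + w) = 2*w/(3 + w))
j(A, K) = 0 (j(A, K) = 2*0/(3 + 0) = 2*0/3 = 2*0*(1/3) = 0)
j(8, 8)**2 + 30*(-2526) = 0**2 + 30*(-2526) = 0 - 75780 = -75780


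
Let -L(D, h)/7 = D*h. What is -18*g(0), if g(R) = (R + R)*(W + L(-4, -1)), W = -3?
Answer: 0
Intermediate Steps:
L(D, h) = -7*D*h
g(R) = -62*R (g(R) = (R + R)*(-3 - 7*(-4)*(-1)) = (2*R)*(-3 - 28) = (2*R)*(-31) = -62*R)
-18*g(0) = -(-1116)*0 = -18*0 = 0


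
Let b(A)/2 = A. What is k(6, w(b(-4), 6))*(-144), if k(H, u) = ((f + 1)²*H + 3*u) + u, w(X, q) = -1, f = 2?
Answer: -7200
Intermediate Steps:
b(A) = 2*A
k(H, u) = 4*u + 9*H (k(H, u) = ((2 + 1)²*H + 3*u) + u = (3²*H + 3*u) + u = (9*H + 3*u) + u = (3*u + 9*H) + u = 4*u + 9*H)
k(6, w(b(-4), 6))*(-144) = (4*(-1) + 9*6)*(-144) = (-4 + 54)*(-144) = 50*(-144) = -7200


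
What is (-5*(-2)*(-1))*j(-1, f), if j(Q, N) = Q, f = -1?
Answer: 10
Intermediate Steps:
(-5*(-2)*(-1))*j(-1, f) = (-5*(-2)*(-1))*(-1) = (10*(-1))*(-1) = -10*(-1) = 10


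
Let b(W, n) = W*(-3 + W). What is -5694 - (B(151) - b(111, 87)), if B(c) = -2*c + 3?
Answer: 6593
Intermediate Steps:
B(c) = 3 - 2*c (B(c) = -2*c + 3 = 3 - 2*c)
-5694 - (B(151) - b(111, 87)) = -5694 - ((3 - 2*151) - 111*(-3 + 111)) = -5694 - ((3 - 302) - 111*108) = -5694 - (-299 - 1*11988) = -5694 - (-299 - 11988) = -5694 - 1*(-12287) = -5694 + 12287 = 6593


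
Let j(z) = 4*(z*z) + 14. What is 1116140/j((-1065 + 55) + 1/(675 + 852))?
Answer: 260253600606/951440731765 ≈ 0.27354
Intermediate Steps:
j(z) = 14 + 4*z² (j(z) = 4*z² + 14 = 14 + 4*z²)
1116140/j((-1065 + 55) + 1/(675 + 852)) = 1116140/(14 + 4*((-1065 + 55) + 1/(675 + 852))²) = 1116140/(14 + 4*(-1010 + 1/1527)²) = 1116140/(14 + 4*(-1542269/1527)²) = 1116140/(14 + 4*(2378593668361/2331729)) = 1116140/(14 + 9514374673444/2331729) = 1116140/(9514407317650/2331729) = 1116140*(2331729/9514407317650) = 260253600606/951440731765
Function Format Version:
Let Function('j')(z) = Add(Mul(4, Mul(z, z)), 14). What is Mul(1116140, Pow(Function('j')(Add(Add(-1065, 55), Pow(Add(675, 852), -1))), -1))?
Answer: Rational(260253600606, 951440731765) ≈ 0.27354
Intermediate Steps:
Function('j')(z) = Add(14, Mul(4, Pow(z, 2))) (Function('j')(z) = Add(Mul(4, Pow(z, 2)), 14) = Add(14, Mul(4, Pow(z, 2))))
Mul(1116140, Pow(Function('j')(Add(Add(-1065, 55), Pow(Add(675, 852), -1))), -1)) = Mul(1116140, Pow(Add(14, Mul(4, Pow(Add(Add(-1065, 55), Pow(Add(675, 852), -1)), 2))), -1)) = Mul(1116140, Pow(Add(14, Mul(4, Pow(Add(-1010, Pow(1527, -1)), 2))), -1)) = Mul(1116140, Pow(Add(14, Mul(4, Pow(Add(-1010, Rational(1, 1527)), 2))), -1)) = Mul(1116140, Pow(Add(14, Mul(4, Pow(Rational(-1542269, 1527), 2))), -1)) = Mul(1116140, Pow(Add(14, Mul(4, Rational(2378593668361, 2331729))), -1)) = Mul(1116140, Pow(Add(14, Rational(9514374673444, 2331729)), -1)) = Mul(1116140, Pow(Rational(9514407317650, 2331729), -1)) = Mul(1116140, Rational(2331729, 9514407317650)) = Rational(260253600606, 951440731765)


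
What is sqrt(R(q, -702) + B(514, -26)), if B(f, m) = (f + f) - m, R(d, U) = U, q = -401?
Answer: 4*sqrt(22) ≈ 18.762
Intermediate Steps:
B(f, m) = -m + 2*f (B(f, m) = 2*f - m = -m + 2*f)
sqrt(R(q, -702) + B(514, -26)) = sqrt(-702 + (-1*(-26) + 2*514)) = sqrt(-702 + (26 + 1028)) = sqrt(-702 + 1054) = sqrt(352) = 4*sqrt(22)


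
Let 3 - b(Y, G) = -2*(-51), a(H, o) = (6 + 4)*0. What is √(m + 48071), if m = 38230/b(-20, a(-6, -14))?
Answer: √51928789/33 ≈ 218.37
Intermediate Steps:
a(H, o) = 0 (a(H, o) = 10*0 = 0)
b(Y, G) = -99 (b(Y, G) = 3 - (-2)*(-51) = 3 - 1*102 = 3 - 102 = -99)
m = -38230/99 (m = 38230/(-99) = 38230*(-1/99) = -38230/99 ≈ -386.16)
√(m + 48071) = √(-38230/99 + 48071) = √(4720799/99) = √51928789/33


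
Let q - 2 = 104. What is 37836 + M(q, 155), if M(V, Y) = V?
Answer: 37942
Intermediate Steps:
q = 106 (q = 2 + 104 = 106)
37836 + M(q, 155) = 37836 + 106 = 37942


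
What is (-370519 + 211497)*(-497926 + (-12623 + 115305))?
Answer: 62852491368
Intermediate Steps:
(-370519 + 211497)*(-497926 + (-12623 + 115305)) = -159022*(-497926 + 102682) = -159022*(-395244) = 62852491368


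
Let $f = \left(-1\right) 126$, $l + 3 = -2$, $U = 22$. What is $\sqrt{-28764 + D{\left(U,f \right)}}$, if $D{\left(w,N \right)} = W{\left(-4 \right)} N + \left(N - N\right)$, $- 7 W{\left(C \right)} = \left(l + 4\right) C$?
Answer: $6 i \sqrt{797} \approx 169.39 i$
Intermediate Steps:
$l = -5$ ($l = -3 - 2 = -5$)
$W{\left(C \right)} = \frac{C}{7}$ ($W{\left(C \right)} = - \frac{\left(-5 + 4\right) C}{7} = - \frac{\left(-1\right) C}{7} = \frac{C}{7}$)
$f = -126$
$D{\left(w,N \right)} = - \frac{4 N}{7}$ ($D{\left(w,N \right)} = \frac{1}{7} \left(-4\right) N + \left(N - N\right) = - \frac{4 N}{7} + 0 = - \frac{4 N}{7}$)
$\sqrt{-28764 + D{\left(U,f \right)}} = \sqrt{-28764 - -72} = \sqrt{-28764 + 72} = \sqrt{-28692} = 6 i \sqrt{797}$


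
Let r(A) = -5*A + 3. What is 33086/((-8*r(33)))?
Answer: 16543/648 ≈ 25.529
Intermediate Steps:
r(A) = 3 - 5*A
33086/((-8*r(33))) = 33086/((-8*(3 - 5*33))) = 33086/((-8*(3 - 165))) = 33086/((-8*(-162))) = 33086/1296 = 33086*(1/1296) = 16543/648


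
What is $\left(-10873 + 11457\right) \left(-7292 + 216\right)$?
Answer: $-4132384$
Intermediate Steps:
$\left(-10873 + 11457\right) \left(-7292 + 216\right) = 584 \left(-7076\right) = -4132384$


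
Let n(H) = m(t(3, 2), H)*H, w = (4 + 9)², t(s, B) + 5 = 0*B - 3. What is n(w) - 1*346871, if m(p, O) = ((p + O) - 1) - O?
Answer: -348392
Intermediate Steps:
t(s, B) = -8 (t(s, B) = -5 + (0*B - 3) = -5 + (0 - 3) = -5 - 3 = -8)
m(p, O) = -1 + p (m(p, O) = ((O + p) - 1) - O = (-1 + O + p) - O = -1 + p)
w = 169 (w = 13² = 169)
n(H) = -9*H (n(H) = (-1 - 8)*H = -9*H)
n(w) - 1*346871 = -9*169 - 1*346871 = -1521 - 346871 = -348392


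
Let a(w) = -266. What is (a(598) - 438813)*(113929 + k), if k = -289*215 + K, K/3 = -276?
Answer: -22378100314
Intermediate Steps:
K = -828 (K = 3*(-276) = -828)
k = -62963 (k = -289*215 - 828 = -62135 - 828 = -62963)
(a(598) - 438813)*(113929 + k) = (-266 - 438813)*(113929 - 62963) = -439079*50966 = -22378100314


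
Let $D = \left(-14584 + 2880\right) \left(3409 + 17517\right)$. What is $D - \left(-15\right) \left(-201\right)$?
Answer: $-244920919$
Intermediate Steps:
$D = -244917904$ ($D = \left(-11704\right) 20926 = -244917904$)
$D - \left(-15\right) \left(-201\right) = -244917904 - \left(-15\right) \left(-201\right) = -244917904 - 3015 = -244920919$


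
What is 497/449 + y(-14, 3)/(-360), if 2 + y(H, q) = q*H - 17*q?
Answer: 44315/32328 ≈ 1.3708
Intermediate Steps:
y(H, q) = -2 - 17*q + H*q (y(H, q) = -2 + (q*H - 17*q) = -2 + (H*q - 17*q) = -2 + (-17*q + H*q) = -2 - 17*q + H*q)
497/449 + y(-14, 3)/(-360) = 497/449 + (-2 - 17*3 - 14*3)/(-360) = 497*(1/449) + (-2 - 51 - 42)*(-1/360) = 497/449 - 95*(-1/360) = 497/449 + 19/72 = 44315/32328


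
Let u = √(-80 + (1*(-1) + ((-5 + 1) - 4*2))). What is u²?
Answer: -93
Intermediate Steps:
u = I*√93 (u = √(-80 + (-1 + (-4 - 8))) = √(-80 + (-1 - 12)) = √(-80 - 13) = √(-93) = I*√93 ≈ 9.6436*I)
u² = (I*√93)² = -93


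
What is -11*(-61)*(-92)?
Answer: -61732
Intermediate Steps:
-11*(-61)*(-92) = 671*(-92) = -61732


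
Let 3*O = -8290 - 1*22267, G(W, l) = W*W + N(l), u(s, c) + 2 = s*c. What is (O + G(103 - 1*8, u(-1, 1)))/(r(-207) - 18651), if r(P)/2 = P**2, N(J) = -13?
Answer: -3521/201141 ≈ -0.017505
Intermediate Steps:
u(s, c) = -2 + c*s (u(s, c) = -2 + s*c = -2 + c*s)
G(W, l) = -13 + W**2 (G(W, l) = W*W - 13 = W**2 - 13 = -13 + W**2)
r(P) = 2*P**2
O = -30557/3 (O = (-8290 - 1*22267)/3 = (-8290 - 22267)/3 = (1/3)*(-30557) = -30557/3 ≈ -10186.)
(O + G(103 - 1*8, u(-1, 1)))/(r(-207) - 18651) = (-30557/3 + (-13 + (103 - 1*8)**2))/(2*(-207)**2 - 18651) = (-30557/3 + (-13 + (103 - 8)**2))/(2*42849 - 18651) = (-30557/3 + (-13 + 95**2))/(85698 - 18651) = (-30557/3 + (-13 + 9025))/67047 = (-30557/3 + 9012)*(1/67047) = -3521/3*1/67047 = -3521/201141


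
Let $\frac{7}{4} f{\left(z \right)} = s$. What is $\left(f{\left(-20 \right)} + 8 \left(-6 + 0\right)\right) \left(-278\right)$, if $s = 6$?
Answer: $\frac{86736}{7} \approx 12391.0$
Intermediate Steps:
$f{\left(z \right)} = \frac{24}{7}$ ($f{\left(z \right)} = \frac{4}{7} \cdot 6 = \frac{24}{7}$)
$\left(f{\left(-20 \right)} + 8 \left(-6 + 0\right)\right) \left(-278\right) = \left(\frac{24}{7} + 8 \left(-6 + 0\right)\right) \left(-278\right) = \left(\frac{24}{7} + 8 \left(-6\right)\right) \left(-278\right) = \left(\frac{24}{7} - 48\right) \left(-278\right) = \left(- \frac{312}{7}\right) \left(-278\right) = \frac{86736}{7}$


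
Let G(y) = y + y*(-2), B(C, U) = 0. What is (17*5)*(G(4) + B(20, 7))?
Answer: -340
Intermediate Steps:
G(y) = -y (G(y) = y - 2*y = -y)
(17*5)*(G(4) + B(20, 7)) = (17*5)*(-1*4 + 0) = 85*(-4 + 0) = 85*(-4) = -340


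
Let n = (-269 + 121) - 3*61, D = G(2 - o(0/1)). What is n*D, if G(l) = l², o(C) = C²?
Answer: -1324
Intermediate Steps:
D = 4 (D = (2 - (0/1)²)² = (2 - (0*1)²)² = (2 - 1*0²)² = (2 - 1*0)² = (2 + 0)² = 2² = 4)
n = -331 (n = -148 - 183 = -331)
n*D = -331*4 = -1324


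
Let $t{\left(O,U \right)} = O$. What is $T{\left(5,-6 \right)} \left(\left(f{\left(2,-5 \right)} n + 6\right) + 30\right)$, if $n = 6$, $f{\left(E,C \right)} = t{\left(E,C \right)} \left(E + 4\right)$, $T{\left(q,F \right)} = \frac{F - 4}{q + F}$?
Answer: $1080$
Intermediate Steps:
$T{\left(q,F \right)} = \frac{-4 + F}{F + q}$
$f{\left(E,C \right)} = E \left(4 + E\right)$ ($f{\left(E,C \right)} = E \left(E + 4\right) = E \left(4 + E\right)$)
$T{\left(5,-6 \right)} \left(\left(f{\left(2,-5 \right)} n + 6\right) + 30\right) = \frac{-4 - 6}{-6 + 5} \left(\left(2 \left(4 + 2\right) 6 + 6\right) + 30\right) = \frac{1}{-1} \left(-10\right) \left(\left(2 \cdot 6 \cdot 6 + 6\right) + 30\right) = \left(-1\right) \left(-10\right) \left(\left(12 \cdot 6 + 6\right) + 30\right) = 10 \left(\left(72 + 6\right) + 30\right) = 10 \left(78 + 30\right) = 10 \cdot 108 = 1080$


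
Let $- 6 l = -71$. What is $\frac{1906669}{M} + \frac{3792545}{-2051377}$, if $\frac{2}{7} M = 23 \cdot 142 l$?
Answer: $\frac{20389748284733}{1664899624577} \approx 12.247$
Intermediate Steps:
$l = \frac{71}{6}$ ($l = \left(- \frac{1}{6}\right) \left(-71\right) = \frac{71}{6} \approx 11.833$)
$M = \frac{811601}{6}$ ($M = \frac{7 \cdot 23 \cdot 142 \cdot \frac{71}{6}}{2} = \frac{7 \cdot 3266 \cdot \frac{71}{6}}{2} = \frac{7}{2} \cdot \frac{115943}{3} = \frac{811601}{6} \approx 1.3527 \cdot 10^{5}$)
$\frac{1906669}{M} + \frac{3792545}{-2051377} = \frac{1906669}{\frac{811601}{6}} + \frac{3792545}{-2051377} = 1906669 \cdot \frac{6}{811601} + 3792545 \left(- \frac{1}{2051377}\right) = \frac{11440014}{811601} - \frac{3792545}{2051377} = \frac{20389748284733}{1664899624577}$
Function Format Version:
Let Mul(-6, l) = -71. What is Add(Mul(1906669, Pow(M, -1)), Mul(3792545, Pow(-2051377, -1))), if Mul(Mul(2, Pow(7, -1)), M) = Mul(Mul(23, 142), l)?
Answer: Rational(20389748284733, 1664899624577) ≈ 12.247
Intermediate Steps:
l = Rational(71, 6) (l = Mul(Rational(-1, 6), -71) = Rational(71, 6) ≈ 11.833)
M = Rational(811601, 6) (M = Mul(Rational(7, 2), Mul(Mul(23, 142), Rational(71, 6))) = Mul(Rational(7, 2), Mul(3266, Rational(71, 6))) = Mul(Rational(7, 2), Rational(115943, 3)) = Rational(811601, 6) ≈ 1.3527e+5)
Add(Mul(1906669, Pow(M, -1)), Mul(3792545, Pow(-2051377, -1))) = Add(Mul(1906669, Pow(Rational(811601, 6), -1)), Mul(3792545, Pow(-2051377, -1))) = Add(Mul(1906669, Rational(6, 811601)), Mul(3792545, Rational(-1, 2051377))) = Add(Rational(11440014, 811601), Rational(-3792545, 2051377)) = Rational(20389748284733, 1664899624577)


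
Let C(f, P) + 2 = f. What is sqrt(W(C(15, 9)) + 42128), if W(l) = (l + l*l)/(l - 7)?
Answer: 5*sqrt(15177)/3 ≈ 205.32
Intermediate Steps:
C(f, P) = -2 + f
W(l) = (l + l**2)/(-7 + l)
sqrt(W(C(15, 9)) + 42128) = sqrt((-2 + 15)*(1 + (-2 + 15))/(-7 + (-2 + 15)) + 42128) = sqrt(13*(1 + 13)/(-7 + 13) + 42128) = sqrt(13*14/6 + 42128) = sqrt(13*(1/6)*14 + 42128) = sqrt(91/3 + 42128) = sqrt(126475/3) = 5*sqrt(15177)/3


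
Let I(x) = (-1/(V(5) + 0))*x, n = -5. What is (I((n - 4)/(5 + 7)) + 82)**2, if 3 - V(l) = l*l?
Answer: 52027369/7744 ≈ 6718.4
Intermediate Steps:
V(l) = 3 - l**2 (V(l) = 3 - l*l = 3 - l**2)
I(x) = x/22 (I(x) = (-1/((3 - 1*5**2) + 0))*x = (-1/((3 - 1*25) + 0))*x = (-1/((3 - 25) + 0))*x = (-1/(-22 + 0))*x = (-1/(-22))*x = (-1*(-1/22))*x = x/22)
(I((n - 4)/(5 + 7)) + 82)**2 = (((-5 - 4)/(5 + 7))/22 + 82)**2 = ((-9/12)/22 + 82)**2 = ((-9*1/12)/22 + 82)**2 = ((1/22)*(-3/4) + 82)**2 = (-3/88 + 82)**2 = (7213/88)**2 = 52027369/7744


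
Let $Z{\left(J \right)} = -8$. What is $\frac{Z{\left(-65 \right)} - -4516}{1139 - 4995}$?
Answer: $- \frac{1127}{964} \approx -1.1691$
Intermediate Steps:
$\frac{Z{\left(-65 \right)} - -4516}{1139 - 4995} = \frac{-8 - -4516}{1139 - 4995} = \frac{-8 + 4516}{-3856} = 4508 \left(- \frac{1}{3856}\right) = - \frac{1127}{964}$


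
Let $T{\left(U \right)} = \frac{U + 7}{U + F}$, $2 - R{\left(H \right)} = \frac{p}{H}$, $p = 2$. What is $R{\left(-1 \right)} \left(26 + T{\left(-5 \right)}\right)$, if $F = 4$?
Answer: $96$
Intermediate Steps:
$R{\left(H \right)} = 2 - \frac{2}{H}$
$T{\left(U \right)} = \frac{7 + U}{4 + U}$ ($T{\left(U \right)} = \frac{U + 7}{U + 4} = \frac{7 + U}{4 + U}$)
$R{\left(-1 \right)} \left(26 + T{\left(-5 \right)}\right) = \left(2 - \frac{2}{-1}\right) \left(26 + \frac{7 - 5}{4 - 5}\right) = \left(2 - -2\right) \left(26 + \frac{1}{-1} \cdot 2\right) = \left(2 + 2\right) \left(26 - 2\right) = 4 \left(26 - 2\right) = 4 \cdot 24 = 96$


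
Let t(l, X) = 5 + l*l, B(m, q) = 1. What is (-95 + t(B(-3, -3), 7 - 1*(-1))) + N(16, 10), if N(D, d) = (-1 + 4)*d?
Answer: -59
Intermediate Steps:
N(D, d) = 3*d
t(l, X) = 5 + l²
(-95 + t(B(-3, -3), 7 - 1*(-1))) + N(16, 10) = (-95 + (5 + 1²)) + 3*10 = (-95 + (5 + 1)) + 30 = (-95 + 6) + 30 = -89 + 30 = -59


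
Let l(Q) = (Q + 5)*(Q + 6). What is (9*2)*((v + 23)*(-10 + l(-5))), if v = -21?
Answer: -360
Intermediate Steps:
l(Q) = (5 + Q)*(6 + Q)
(9*2)*((v + 23)*(-10 + l(-5))) = (9*2)*((-21 + 23)*(-10 + (30 + (-5)² + 11*(-5)))) = 18*(2*(-10 + (30 + 25 - 55))) = 18*(2*(-10 + 0)) = 18*(2*(-10)) = 18*(-20) = -360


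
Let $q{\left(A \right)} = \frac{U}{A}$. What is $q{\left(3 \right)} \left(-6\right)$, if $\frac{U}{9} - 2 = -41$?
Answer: $702$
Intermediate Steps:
$U = -351$ ($U = 18 + 9 \left(-41\right) = 18 - 369 = -351$)
$q{\left(A \right)} = - \frac{351}{A}$
$q{\left(3 \right)} \left(-6\right) = - \frac{351}{3} \left(-6\right) = \left(-351\right) \frac{1}{3} \left(-6\right) = \left(-117\right) \left(-6\right) = 702$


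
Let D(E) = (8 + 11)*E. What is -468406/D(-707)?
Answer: 468406/13433 ≈ 34.870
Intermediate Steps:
D(E) = 19*E
-468406/D(-707) = -468406/(19*(-707)) = -468406/(-13433) = -468406*(-1/13433) = 468406/13433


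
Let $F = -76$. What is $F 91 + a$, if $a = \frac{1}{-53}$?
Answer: $- \frac{366549}{53} \approx -6916.0$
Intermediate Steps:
$a = - \frac{1}{53} \approx -0.018868$
$F 91 + a = \left(-76\right) 91 - \frac{1}{53} = -6916 - \frac{1}{53} = - \frac{366549}{53}$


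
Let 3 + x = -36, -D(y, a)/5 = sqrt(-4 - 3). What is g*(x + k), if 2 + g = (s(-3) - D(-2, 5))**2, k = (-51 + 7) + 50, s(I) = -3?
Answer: 5544 + 990*I*sqrt(7) ≈ 5544.0 + 2619.3*I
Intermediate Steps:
D(y, a) = -5*I*sqrt(7) (D(y, a) = -5*sqrt(-4 - 3) = -5*I*sqrt(7))
x = -39 (x = -3 - 36 = -39)
k = 6 (k = -44 + 50 = 6)
g = -2 + (-3 + 5*I*sqrt(7))**2 (g = -2 + (-3 - (-5)*I*sqrt(7))**2 = -2 + (-3 + 5*I*sqrt(7))**2 ≈ -168.0 - 79.373*I)
g*(x + k) = (-168 - 30*I*sqrt(7))*(-39 + 6) = (-168 - 30*I*sqrt(7))*(-33) = 5544 + 990*I*sqrt(7)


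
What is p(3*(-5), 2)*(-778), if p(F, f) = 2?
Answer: -1556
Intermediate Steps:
p(3*(-5), 2)*(-778) = 2*(-778) = -1556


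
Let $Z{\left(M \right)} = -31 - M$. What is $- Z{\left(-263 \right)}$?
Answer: $-232$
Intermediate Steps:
$- Z{\left(-263 \right)} = - (-31 - -263) = - (-31 + 263) = \left(-1\right) 232 = -232$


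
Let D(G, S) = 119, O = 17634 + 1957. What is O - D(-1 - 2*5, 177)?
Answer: 19472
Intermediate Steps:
O = 19591
O - D(-1 - 2*5, 177) = 19591 - 1*119 = 19591 - 119 = 19472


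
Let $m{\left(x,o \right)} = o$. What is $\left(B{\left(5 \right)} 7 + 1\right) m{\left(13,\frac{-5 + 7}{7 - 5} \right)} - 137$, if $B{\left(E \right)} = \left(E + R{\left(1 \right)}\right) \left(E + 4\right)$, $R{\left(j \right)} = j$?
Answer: $242$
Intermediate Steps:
$B{\left(E \right)} = \left(1 + E\right) \left(4 + E\right)$ ($B{\left(E \right)} = \left(E + 1\right) \left(E + 4\right) = \left(1 + E\right) \left(4 + E\right)$)
$\left(B{\left(5 \right)} 7 + 1\right) m{\left(13,\frac{-5 + 7}{7 - 5} \right)} - 137 = \left(\left(4 + 5^{2} + 5 \cdot 5\right) 7 + 1\right) \frac{-5 + 7}{7 - 5} - 137 = \left(\left(4 + 25 + 25\right) 7 + 1\right) \frac{2}{2} - 137 = \left(54 \cdot 7 + 1\right) 2 \cdot \frac{1}{2} - 137 = \left(378 + 1\right) 1 - 137 = 379 \cdot 1 - 137 = 379 - 137 = 242$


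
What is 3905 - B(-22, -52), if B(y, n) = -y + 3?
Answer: 3880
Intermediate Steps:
B(y, n) = 3 - y
3905 - B(-22, -52) = 3905 - (3 - 1*(-22)) = 3905 - (3 + 22) = 3905 - 1*25 = 3905 - 25 = 3880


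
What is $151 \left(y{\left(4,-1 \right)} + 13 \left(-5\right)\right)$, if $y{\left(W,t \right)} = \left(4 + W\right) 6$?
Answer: $-2567$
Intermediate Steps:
$y{\left(W,t \right)} = 24 + 6 W$
$151 \left(y{\left(4,-1 \right)} + 13 \left(-5\right)\right) = 151 \left(\left(24 + 6 \cdot 4\right) + 13 \left(-5\right)\right) = 151 \left(\left(24 + 24\right) - 65\right) = 151 \left(48 - 65\right) = 151 \left(-17\right) = -2567$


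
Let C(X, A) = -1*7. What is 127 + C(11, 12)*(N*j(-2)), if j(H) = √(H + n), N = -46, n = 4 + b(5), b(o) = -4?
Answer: 127 + 322*I*√2 ≈ 127.0 + 455.38*I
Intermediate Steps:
C(X, A) = -7
n = 0 (n = 4 - 4 = 0)
j(H) = √H (j(H) = √(H + 0) = √H)
127 + C(11, 12)*(N*j(-2)) = 127 - (-322)*√(-2) = 127 - (-322)*I*√2 = 127 + 322*I*√2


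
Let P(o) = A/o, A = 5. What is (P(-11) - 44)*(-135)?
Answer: 66015/11 ≈ 6001.4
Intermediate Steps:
P(o) = 5/o
(P(-11) - 44)*(-135) = (5/(-11) - 44)*(-135) = (5*(-1/11) - 44)*(-135) = (-5/11 - 44)*(-135) = -489/11*(-135) = 66015/11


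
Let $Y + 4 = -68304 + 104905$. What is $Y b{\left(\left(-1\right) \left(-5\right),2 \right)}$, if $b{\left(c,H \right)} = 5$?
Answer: $182985$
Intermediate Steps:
$Y = 36597$ ($Y = -4 + \left(-68304 + 104905\right) = -4 + 36601 = 36597$)
$Y b{\left(\left(-1\right) \left(-5\right),2 \right)} = 36597 \cdot 5 = 182985$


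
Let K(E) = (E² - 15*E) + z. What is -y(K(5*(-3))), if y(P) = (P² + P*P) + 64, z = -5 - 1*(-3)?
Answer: -401472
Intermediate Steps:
z = -2 (z = -5 + 3 = -2)
K(E) = -2 + E² - 15*E (K(E) = (E² - 15*E) - 2 = -2 + E² - 15*E)
y(P) = 64 + 2*P² (y(P) = (P² + P²) + 64 = 2*P² + 64 = 64 + 2*P²)
-y(K(5*(-3))) = -(64 + 2*(-2 + (5*(-3))² - 75*(-3))²) = -(64 + 2*(-2 + (-15)² - 15*(-15))²) = -(64 + 2*(-2 + 225 + 225)²) = -(64 + 2*448²) = -(64 + 2*200704) = -(64 + 401408) = -1*401472 = -401472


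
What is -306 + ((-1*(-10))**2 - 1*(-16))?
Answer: -190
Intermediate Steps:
-306 + ((-1*(-10))**2 - 1*(-16)) = -306 + (10**2 + 16) = -306 + (100 + 16) = -306 + 116 = -190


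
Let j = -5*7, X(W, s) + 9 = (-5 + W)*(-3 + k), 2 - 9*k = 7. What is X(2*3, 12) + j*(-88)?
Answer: 27607/9 ≈ 3067.4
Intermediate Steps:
k = -5/9 (k = 2/9 - ⅑*7 = 2/9 - 7/9 = -5/9 ≈ -0.55556)
X(W, s) = 79/9 - 32*W/9 (X(W, s) = -9 + (-5 + W)*(-3 - 5/9) = -9 + (-5 + W)*(-32/9) = -9 + (160/9 - 32*W/9) = 79/9 - 32*W/9)
j = -35
X(2*3, 12) + j*(-88) = (79/9 - 64*3/9) - 35*(-88) = (79/9 - 32/9*6) + 3080 = (79/9 - 64/3) + 3080 = -113/9 + 3080 = 27607/9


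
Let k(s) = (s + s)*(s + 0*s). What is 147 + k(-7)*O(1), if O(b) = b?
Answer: 245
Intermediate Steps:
k(s) = 2*s**2 (k(s) = (2*s)*(s + 0) = (2*s)*s = 2*s**2)
147 + k(-7)*O(1) = 147 + (2*(-7)**2)*1 = 147 + (2*49)*1 = 147 + 98*1 = 147 + 98 = 245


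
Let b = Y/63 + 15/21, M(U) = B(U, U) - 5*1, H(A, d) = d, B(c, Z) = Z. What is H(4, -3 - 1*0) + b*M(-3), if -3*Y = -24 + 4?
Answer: -1807/189 ≈ -9.5609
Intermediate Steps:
Y = 20/3 (Y = -(-24 + 4)/3 = -1/3*(-20) = 20/3 ≈ 6.6667)
M(U) = -5 + U (M(U) = U - 5*1 = U - 5 = -5 + U)
b = 155/189 (b = (20/3)/63 + 15/21 = (20/3)*(1/63) + 15*(1/21) = 20/189 + 5/7 = 155/189 ≈ 0.82011)
H(4, -3 - 1*0) + b*M(-3) = (-3 - 1*0) + 155*(-5 - 3)/189 = (-3 + 0) + (155/189)*(-8) = -3 - 1240/189 = -1807/189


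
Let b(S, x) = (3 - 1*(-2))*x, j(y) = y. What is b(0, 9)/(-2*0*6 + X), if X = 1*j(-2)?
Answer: -45/2 ≈ -22.500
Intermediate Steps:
b(S, x) = 5*x (b(S, x) = (3 + 2)*x = 5*x)
X = -2 (X = 1*(-2) = -2)
b(0, 9)/(-2*0*6 + X) = (5*9)/(-2*0*6 - 2) = 45/(0*6 - 2) = 45/(0 - 2) = 45/(-2) = -½*45 = -45/2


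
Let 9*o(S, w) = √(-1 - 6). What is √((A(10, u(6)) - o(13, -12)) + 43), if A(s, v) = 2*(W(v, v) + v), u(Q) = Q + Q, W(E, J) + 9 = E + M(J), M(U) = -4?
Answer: √(585 - I*√7)/3 ≈ 8.0623 - 0.018231*I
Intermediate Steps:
W(E, J) = -13 + E (W(E, J) = -9 + (E - 4) = -9 + (-4 + E) = -13 + E)
u(Q) = 2*Q
A(s, v) = -26 + 4*v (A(s, v) = 2*((-13 + v) + v) = 2*(-13 + 2*v) = -26 + 4*v)
o(S, w) = I*√7/9 (o(S, w) = √(-1 - 6)/9 = √(-7)/9 = (I*√7)/9 = I*√7/9)
√((A(10, u(6)) - o(13, -12)) + 43) = √(((-26 + 4*(2*6)) - I*√7/9) + 43) = √(((-26 + 4*12) - I*√7/9) + 43) = √(((-26 + 48) - I*√7/9) + 43) = √((22 - I*√7/9) + 43) = √(65 - I*√7/9)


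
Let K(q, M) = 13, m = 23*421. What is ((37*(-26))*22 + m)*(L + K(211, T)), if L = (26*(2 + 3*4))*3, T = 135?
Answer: -12686505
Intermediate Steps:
m = 9683
L = 1092 (L = (26*(2 + 12))*3 = (26*14)*3 = 364*3 = 1092)
((37*(-26))*22 + m)*(L + K(211, T)) = ((37*(-26))*22 + 9683)*(1092 + 13) = (-962*22 + 9683)*1105 = (-21164 + 9683)*1105 = -11481*1105 = -12686505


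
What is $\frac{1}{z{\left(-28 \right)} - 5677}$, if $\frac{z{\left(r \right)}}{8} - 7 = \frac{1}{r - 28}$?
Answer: $- \frac{7}{39348} \approx -0.0001779$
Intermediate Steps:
$z{\left(r \right)} = 56 + \frac{8}{-28 + r}$ ($z{\left(r \right)} = 56 + \frac{8}{r - 28} = 56 + \frac{8}{-28 + r}$)
$\frac{1}{z{\left(-28 \right)} - 5677} = \frac{1}{\frac{8 \left(-195 + 7 \left(-28\right)\right)}{-28 - 28} - 5677} = \frac{1}{\frac{8 \left(-195 - 196\right)}{-56} - 5677} = \frac{1}{8 \left(- \frac{1}{56}\right) \left(-391\right) - 5677} = \frac{1}{\frac{391}{7} - 5677} = \frac{1}{- \frac{39348}{7}} = - \frac{7}{39348}$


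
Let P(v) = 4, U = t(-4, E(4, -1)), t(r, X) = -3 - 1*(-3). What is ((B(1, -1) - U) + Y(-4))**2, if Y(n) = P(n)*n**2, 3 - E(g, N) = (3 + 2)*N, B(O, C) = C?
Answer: 3969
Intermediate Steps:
E(g, N) = 3 - 5*N (E(g, N) = 3 - (3 + 2)*N = 3 - 5*N)
t(r, X) = 0 (t(r, X) = -3 + 3 = 0)
U = 0
Y(n) = 4*n**2
((B(1, -1) - U) + Y(-4))**2 = ((-1 - 1*0) + 4*(-4)**2)**2 = ((-1 + 0) + 4*16)**2 = (-1 + 64)**2 = 63**2 = 3969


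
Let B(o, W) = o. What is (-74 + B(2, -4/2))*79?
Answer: -5688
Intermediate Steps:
(-74 + B(2, -4/2))*79 = (-74 + 2)*79 = -72*79 = -5688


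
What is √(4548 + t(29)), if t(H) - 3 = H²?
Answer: 4*√337 ≈ 73.430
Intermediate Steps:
t(H) = 3 + H²
√(4548 + t(29)) = √(4548 + (3 + 29²)) = √(4548 + (3 + 841)) = √(4548 + 844) = √5392 = 4*√337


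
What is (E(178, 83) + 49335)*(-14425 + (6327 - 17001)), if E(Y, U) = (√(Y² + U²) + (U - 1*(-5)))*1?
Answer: -1240467877 - 25099*√38573 ≈ -1.2454e+9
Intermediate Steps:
E(Y, U) = 5 + U + √(U² + Y²) (E(Y, U) = (√(U² + Y²) + (U + 5))*1 = (√(U² + Y²) + (5 + U))*1 = (5 + U + √(U² + Y²))*1 = 5 + U + √(U² + Y²))
(E(178, 83) + 49335)*(-14425 + (6327 - 17001)) = ((5 + 83 + √(83² + 178²)) + 49335)*(-14425 + (6327 - 17001)) = ((5 + 83 + √(6889 + 31684)) + 49335)*(-14425 - 10674) = ((5 + 83 + √38573) + 49335)*(-25099) = ((88 + √38573) + 49335)*(-25099) = (49423 + √38573)*(-25099) = -1240467877 - 25099*√38573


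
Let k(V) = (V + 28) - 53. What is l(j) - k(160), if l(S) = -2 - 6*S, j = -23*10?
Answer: 1243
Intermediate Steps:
j = -230
k(V) = -25 + V (k(V) = (28 + V) - 53 = -25 + V)
l(j) - k(160) = (-2 - 6*(-230)) - (-25 + 160) = (-2 + 1380) - 1*135 = 1378 - 135 = 1243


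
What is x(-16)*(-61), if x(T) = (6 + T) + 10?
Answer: 0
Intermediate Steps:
x(T) = 16 + T
x(-16)*(-61) = (16 - 16)*(-61) = 0*(-61) = 0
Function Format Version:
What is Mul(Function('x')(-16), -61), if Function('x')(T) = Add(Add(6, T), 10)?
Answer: 0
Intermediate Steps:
Function('x')(T) = Add(16, T)
Mul(Function('x')(-16), -61) = Mul(Add(16, -16), -61) = Mul(0, -61) = 0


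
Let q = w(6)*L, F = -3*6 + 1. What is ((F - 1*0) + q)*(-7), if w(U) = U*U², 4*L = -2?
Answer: 875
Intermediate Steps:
L = -½ (L = (¼)*(-2) = -½ ≈ -0.50000)
w(U) = U³
F = -17 (F = -18 + 1 = -17)
q = -108 (q = 6³*(-½) = 216*(-½) = -108)
((F - 1*0) + q)*(-7) = ((-17 - 1*0) - 108)*(-7) = ((-17 + 0) - 108)*(-7) = (-17 - 108)*(-7) = -125*(-7) = 875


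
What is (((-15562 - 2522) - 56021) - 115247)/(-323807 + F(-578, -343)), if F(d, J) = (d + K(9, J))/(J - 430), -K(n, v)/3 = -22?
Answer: 146369096/250302299 ≈ 0.58477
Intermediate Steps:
K(n, v) = 66 (K(n, v) = -3*(-22) = 66)
F(d, J) = (66 + d)/(-430 + J) (F(d, J) = (d + 66)/(J - 430) = (66 + d)/(-430 + J))
(((-15562 - 2522) - 56021) - 115247)/(-323807 + F(-578, -343)) = (((-15562 - 2522) - 56021) - 115247)/(-323807 + (66 - 578)/(-430 - 343)) = ((-18084 - 56021) - 115247)/(-323807 - 512/(-773)) = (-74105 - 115247)/(-323807 - 1/773*(-512)) = -189352/(-323807 + 512/773) = -189352/(-250302299/773) = -189352*(-773/250302299) = 146369096/250302299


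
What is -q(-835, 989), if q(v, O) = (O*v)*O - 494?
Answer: 816731529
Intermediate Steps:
q(v, O) = -494 + v*O² (q(v, O) = v*O² - 494 = -494 + v*O²)
-q(-835, 989) = -(-494 - 835*989²) = -(-494 - 835*978121) = -(-494 - 816731035) = -1*(-816731529) = 816731529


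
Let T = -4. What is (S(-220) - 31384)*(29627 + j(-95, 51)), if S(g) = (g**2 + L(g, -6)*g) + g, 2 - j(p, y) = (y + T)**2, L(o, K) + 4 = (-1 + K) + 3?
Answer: 508805520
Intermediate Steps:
L(o, K) = -2 + K (L(o, K) = -4 + ((-1 + K) + 3) = -4 + (2 + K) = -2 + K)
j(p, y) = 2 - (-4 + y)**2 (j(p, y) = 2 - (y - 4)**2 = 2 - (-4 + y)**2)
S(g) = g**2 - 7*g (S(g) = (g**2 + (-2 - 6)*g) + g = (g**2 - 8*g) + g = g**2 - 7*g)
(S(-220) - 31384)*(29627 + j(-95, 51)) = (-220*(-7 - 220) - 31384)*(29627 + (2 - (-4 + 51)**2)) = (-220*(-227) - 31384)*(29627 + (2 - 1*47**2)) = (49940 - 31384)*(29627 + (2 - 1*2209)) = 18556*(29627 + (2 - 2209)) = 18556*(29627 - 2207) = 18556*27420 = 508805520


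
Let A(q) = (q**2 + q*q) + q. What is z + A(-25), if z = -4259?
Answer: -3034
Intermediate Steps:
A(q) = q + 2*q**2 (A(q) = (q**2 + q**2) + q = 2*q**2 + q = q + 2*q**2)
z + A(-25) = -4259 - 25*(1 + 2*(-25)) = -4259 - 25*(1 - 50) = -4259 - 25*(-49) = -4259 + 1225 = -3034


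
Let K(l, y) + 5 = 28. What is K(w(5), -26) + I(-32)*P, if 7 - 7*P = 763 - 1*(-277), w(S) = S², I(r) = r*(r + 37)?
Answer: 165441/7 ≈ 23634.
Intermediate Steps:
I(r) = r*(37 + r)
K(l, y) = 23 (K(l, y) = -5 + 28 = 23)
P = -1033/7 (P = 1 - (763 - 1*(-277))/7 = 1 - (763 + 277)/7 = 1 - ⅐*1040 = 1 - 1040/7 = -1033/7 ≈ -147.57)
K(w(5), -26) + I(-32)*P = 23 - 32*(37 - 32)*(-1033/7) = 23 - 32*5*(-1033/7) = 23 - 160*(-1033/7) = 23 + 165280/7 = 165441/7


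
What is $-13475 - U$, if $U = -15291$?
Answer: $1816$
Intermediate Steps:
$-13475 - U = -13475 - -15291 = -13475 + 15291 = 1816$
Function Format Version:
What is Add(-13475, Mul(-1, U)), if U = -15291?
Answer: 1816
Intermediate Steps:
Add(-13475, Mul(-1, U)) = Add(-13475, Mul(-1, -15291)) = Add(-13475, 15291) = 1816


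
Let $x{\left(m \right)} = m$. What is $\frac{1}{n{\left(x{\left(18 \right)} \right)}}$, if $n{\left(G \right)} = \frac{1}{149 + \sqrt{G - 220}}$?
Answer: $149 + i \sqrt{202} \approx 149.0 + 14.213 i$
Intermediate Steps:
$n{\left(G \right)} = \frac{1}{149 + \sqrt{-220 + G}}$
$\frac{1}{n{\left(x{\left(18 \right)} \right)}} = \frac{1}{\frac{1}{149 + \sqrt{-220 + 18}}} = \frac{1}{\frac{1}{149 + \sqrt{-202}}} = \frac{1}{\frac{1}{149 + i \sqrt{202}}} = 149 + i \sqrt{202}$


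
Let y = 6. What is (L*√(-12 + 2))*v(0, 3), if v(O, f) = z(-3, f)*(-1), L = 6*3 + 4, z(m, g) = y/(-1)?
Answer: 132*I*√10 ≈ 417.42*I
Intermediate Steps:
z(m, g) = -6 (z(m, g) = 6/(-1) = 6*(-1) = -6)
L = 22 (L = 18 + 4 = 22)
v(O, f) = 6 (v(O, f) = -6*(-1) = 6)
(L*√(-12 + 2))*v(0, 3) = (22*√(-12 + 2))*6 = (22*√(-10))*6 = (22*(I*√10))*6 = (22*I*√10)*6 = 132*I*√10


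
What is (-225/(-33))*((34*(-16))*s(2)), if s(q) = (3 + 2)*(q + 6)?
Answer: -1632000/11 ≈ -1.4836e+5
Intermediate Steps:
s(q) = 30 + 5*q (s(q) = 5*(6 + q) = 30 + 5*q)
(-225/(-33))*((34*(-16))*s(2)) = (-225/(-33))*((34*(-16))*(30 + 5*2)) = (-225*(-1/33))*(-544*(30 + 10)) = 75*(-544*40)/11 = (75/11)*(-21760) = -1632000/11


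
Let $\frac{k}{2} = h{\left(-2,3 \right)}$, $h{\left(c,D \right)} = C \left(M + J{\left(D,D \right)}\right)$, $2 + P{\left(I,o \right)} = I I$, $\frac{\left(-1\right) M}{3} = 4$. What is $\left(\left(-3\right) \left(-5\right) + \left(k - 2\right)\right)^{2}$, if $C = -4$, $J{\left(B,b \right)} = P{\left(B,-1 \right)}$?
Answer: $2809$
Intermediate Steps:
$M = -12$ ($M = \left(-3\right) 4 = -12$)
$P{\left(I,o \right)} = -2 + I^{2}$ ($P{\left(I,o \right)} = -2 + I I = -2 + I^{2}$)
$J{\left(B,b \right)} = -2 + B^{2}$
$h{\left(c,D \right)} = 56 - 4 D^{2}$ ($h{\left(c,D \right)} = - 4 \left(-12 + \left(-2 + D^{2}\right)\right) = - 4 \left(-14 + D^{2}\right) = 56 - 4 D^{2}$)
$k = 40$ ($k = 2 \left(56 - 4 \cdot 3^{2}\right) = 2 \left(56 - 36\right) = 2 \cdot 20 = 40$)
$\left(\left(-3\right) \left(-5\right) + \left(k - 2\right)\right)^{2} = \left(\left(-3\right) \left(-5\right) + \left(40 - 2\right)\right)^{2} = \left(15 + 38\right)^{2} = 53^{2} = 2809$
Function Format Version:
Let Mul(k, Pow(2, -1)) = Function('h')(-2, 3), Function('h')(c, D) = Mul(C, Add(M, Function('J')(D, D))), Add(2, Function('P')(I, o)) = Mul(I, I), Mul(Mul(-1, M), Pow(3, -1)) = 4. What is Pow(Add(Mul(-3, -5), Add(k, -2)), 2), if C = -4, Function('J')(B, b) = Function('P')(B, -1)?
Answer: 2809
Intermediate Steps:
M = -12 (M = Mul(-3, 4) = -12)
Function('P')(I, o) = Add(-2, Pow(I, 2)) (Function('P')(I, o) = Add(-2, Mul(I, I)) = Add(-2, Pow(I, 2)))
Function('J')(B, b) = Add(-2, Pow(B, 2))
Function('h')(c, D) = Add(56, Mul(-4, Pow(D, 2))) (Function('h')(c, D) = Mul(-4, Add(-12, Add(-2, Pow(D, 2)))) = Mul(-4, Add(-14, Pow(D, 2))) = Add(56, Mul(-4, Pow(D, 2))))
k = 40 (k = Mul(2, Add(56, Mul(-4, Pow(3, 2)))) = Mul(2, Add(56, Mul(-4, 9))) = Mul(2, Add(56, -36)) = Mul(2, 20) = 40)
Pow(Add(Mul(-3, -5), Add(k, -2)), 2) = Pow(Add(Mul(-3, -5), Add(40, -2)), 2) = Pow(Add(15, 38), 2) = Pow(53, 2) = 2809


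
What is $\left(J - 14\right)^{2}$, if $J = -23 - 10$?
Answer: $2209$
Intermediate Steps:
$J = -33$
$\left(J - 14\right)^{2} = \left(-33 - 14\right)^{2} = \left(-47\right)^{2} = 2209$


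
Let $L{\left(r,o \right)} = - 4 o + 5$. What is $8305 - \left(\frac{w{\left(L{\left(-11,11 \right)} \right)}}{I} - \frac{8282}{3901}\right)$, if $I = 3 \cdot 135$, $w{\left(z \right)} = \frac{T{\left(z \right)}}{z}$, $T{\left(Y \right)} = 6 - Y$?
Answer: $\frac{11374540438}{1369251} \approx 8307.1$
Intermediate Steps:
$L{\left(r,o \right)} = 5 - 4 o$
$w{\left(z \right)} = \frac{6 - z}{z}$
$I = 405$
$8305 - \left(\frac{w{\left(L{\left(-11,11 \right)} \right)}}{I} - \frac{8282}{3901}\right) = 8305 - \left(\frac{\frac{1}{5 - 44} \left(6 - \left(5 - 44\right)\right)}{405} - \frac{8282}{3901}\right) = 8305 - \left(\frac{6 - \left(5 - 44\right)}{5 - 44} \cdot \frac{1}{405} - \frac{8282}{3901}\right) = 8305 - \left(\frac{6 - -39}{-39} \cdot \frac{1}{405} - \frac{8282}{3901}\right) = 8305 - \left(- \frac{6 + 39}{39} \cdot \frac{1}{405} - \frac{8282}{3901}\right) = 8305 - \left(\left(- \frac{1}{39}\right) 45 \cdot \frac{1}{405} - \frac{8282}{3901}\right) = 8305 - \left(\left(- \frac{15}{13}\right) \frac{1}{405} - \frac{8282}{3901}\right) = 8305 - \left(- \frac{1}{351} - \frac{8282}{3901}\right) = 8305 - - \frac{2910883}{1369251} = 8305 + \frac{2910883}{1369251} = \frac{11374540438}{1369251}$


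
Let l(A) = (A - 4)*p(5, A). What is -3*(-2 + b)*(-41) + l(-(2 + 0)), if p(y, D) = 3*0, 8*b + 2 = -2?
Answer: -615/2 ≈ -307.50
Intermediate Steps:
b = -½ (b = -¼ + (⅛)*(-2) = -¼ - ¼ = -½ ≈ -0.50000)
p(y, D) = 0
l(A) = 0 (l(A) = (A - 4)*0 = (-4 + A)*0 = 0)
-3*(-2 + b)*(-41) + l(-(2 + 0)) = -3*(-2 - ½)*(-41) + 0 = -3*(-5/2)*(-41) + 0 = (15/2)*(-41) + 0 = -615/2 + 0 = -615/2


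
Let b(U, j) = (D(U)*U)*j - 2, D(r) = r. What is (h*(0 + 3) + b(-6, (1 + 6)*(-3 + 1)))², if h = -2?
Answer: 262144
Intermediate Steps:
b(U, j) = -2 + j*U² (b(U, j) = (U*U)*j - 2 = U²*j - 2 = j*U² - 2 = -2 + j*U²)
(h*(0 + 3) + b(-6, (1 + 6)*(-3 + 1)))² = (-2*(0 + 3) + (-2 + ((1 + 6)*(-3 + 1))*(-6)²))² = (-2*3 + (-2 + (7*(-2))*36))² = (-6 + (-2 - 14*36))² = (-6 + (-2 - 504))² = (-6 - 506)² = (-512)² = 262144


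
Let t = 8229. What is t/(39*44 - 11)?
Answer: 8229/1705 ≈ 4.8264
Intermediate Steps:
t/(39*44 - 11) = 8229/(39*44 - 11) = 8229/(1716 - 11) = 8229/1705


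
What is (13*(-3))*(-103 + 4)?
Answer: 3861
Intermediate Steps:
(13*(-3))*(-103 + 4) = -39*(-99) = 3861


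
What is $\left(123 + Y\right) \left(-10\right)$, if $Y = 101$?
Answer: $-2240$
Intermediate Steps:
$\left(123 + Y\right) \left(-10\right) = \left(123 + 101\right) \left(-10\right) = 224 \left(-10\right) = -2240$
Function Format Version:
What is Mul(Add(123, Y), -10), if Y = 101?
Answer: -2240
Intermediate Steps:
Mul(Add(123, Y), -10) = Mul(Add(123, 101), -10) = Mul(224, -10) = -2240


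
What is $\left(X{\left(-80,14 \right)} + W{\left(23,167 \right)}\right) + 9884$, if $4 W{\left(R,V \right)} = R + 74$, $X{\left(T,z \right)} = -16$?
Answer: $\frac{39569}{4} \approx 9892.3$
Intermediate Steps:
$W{\left(R,V \right)} = \frac{37}{2} + \frac{R}{4}$ ($W{\left(R,V \right)} = \frac{R + 74}{4} = \frac{74 + R}{4} = \frac{37}{2} + \frac{R}{4}$)
$\left(X{\left(-80,14 \right)} + W{\left(23,167 \right)}\right) + 9884 = \left(-16 + \left(\frac{37}{2} + \frac{1}{4} \cdot 23\right)\right) + 9884 = \left(-16 + \left(\frac{37}{2} + \frac{23}{4}\right)\right) + 9884 = \left(-16 + \frac{97}{4}\right) + 9884 = \frac{33}{4} + 9884 = \frac{39569}{4}$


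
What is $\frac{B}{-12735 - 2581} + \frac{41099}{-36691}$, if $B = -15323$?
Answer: $- \frac{9608013}{80279908} \approx -0.11968$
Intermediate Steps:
$\frac{B}{-12735 - 2581} + \frac{41099}{-36691} = - \frac{15323}{-12735 - 2581} + \frac{41099}{-36691} = - \frac{15323}{-12735 - 2581} + 41099 \left(- \frac{1}{36691}\right) = - \frac{15323}{-15316} - \frac{41099}{36691} = \left(-15323\right) \left(- \frac{1}{15316}\right) - \frac{41099}{36691} = \frac{2189}{2188} - \frac{41099}{36691} = - \frac{9608013}{80279908}$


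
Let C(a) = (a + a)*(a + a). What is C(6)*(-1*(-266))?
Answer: 38304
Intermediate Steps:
C(a) = 4*a² (C(a) = (2*a)*(2*a) = 4*a²)
C(6)*(-1*(-266)) = (4*6²)*(-1*(-266)) = (4*36)*266 = 144*266 = 38304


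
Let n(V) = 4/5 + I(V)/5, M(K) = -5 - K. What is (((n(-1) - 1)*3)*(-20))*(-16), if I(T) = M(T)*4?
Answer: -3264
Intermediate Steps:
I(T) = -20 - 4*T (I(T) = (-5 - T)*4 = -20 - 4*T)
n(V) = -16/5 - 4*V/5 (n(V) = 4/5 + (-20 - 4*V)/5 = 4*(1/5) + (-20 - 4*V)*(1/5) = 4/5 + (-4 - 4*V/5) = -16/5 - 4*V/5)
(((n(-1) - 1)*3)*(-20))*(-16) = ((((-16/5 - 4/5*(-1)) - 1)*3)*(-20))*(-16) = ((((-16/5 + 4/5) - 1)*3)*(-20))*(-16) = (((-12/5 - 1)*3)*(-20))*(-16) = (-17/5*3*(-20))*(-16) = -51/5*(-20)*(-16) = 204*(-16) = -3264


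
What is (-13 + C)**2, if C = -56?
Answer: 4761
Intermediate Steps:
(-13 + C)**2 = (-13 - 56)**2 = (-69)**2 = 4761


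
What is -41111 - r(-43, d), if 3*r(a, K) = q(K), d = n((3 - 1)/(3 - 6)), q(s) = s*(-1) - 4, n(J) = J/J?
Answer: -123328/3 ≈ -41109.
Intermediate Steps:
n(J) = 1
q(s) = -4 - s (q(s) = -s - 4 = -4 - s)
d = 1
r(a, K) = -4/3 - K/3 (r(a, K) = (-4 - K)/3 = -4/3 - K/3)
-41111 - r(-43, d) = -41111 - (-4/3 - 1/3*1) = -41111 - (-4/3 - 1/3) = -41111 - 1*(-5/3) = -41111 + 5/3 = -123328/3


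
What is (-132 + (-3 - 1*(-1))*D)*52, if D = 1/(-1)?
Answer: -6760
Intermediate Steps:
D = -1
(-132 + (-3 - 1*(-1))*D)*52 = (-132 + (-3 - 1*(-1))*(-1))*52 = (-132 + (-3 + 1)*(-1))*52 = (-132 - 2*(-1))*52 = (-132 + 2)*52 = -130*52 = -6760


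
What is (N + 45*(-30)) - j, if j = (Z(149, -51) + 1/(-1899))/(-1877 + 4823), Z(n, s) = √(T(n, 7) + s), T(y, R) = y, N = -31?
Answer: -7725940973/5594454 - 7*√2/2946 ≈ -1381.0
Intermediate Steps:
Z(n, s) = √(n + s)
j = -1/5594454 + 7*√2/2946 (j = (√(149 - 51) + 1/(-1899))/(-1877 + 4823) = (√98 - 1/1899)/2946 = (7*√2 - 1/1899)*(1/2946) = (-1/1899 + 7*√2)*(1/2946) = -1/5594454 + 7*√2/2946 ≈ 0.0033601)
(N + 45*(-30)) - j = (-31 + 45*(-30)) - (-1/5594454 + 7*√2/2946) = (-31 - 1350) + (1/5594454 - 7*√2/2946) = -1381 + (1/5594454 - 7*√2/2946) = -7725940973/5594454 - 7*√2/2946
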